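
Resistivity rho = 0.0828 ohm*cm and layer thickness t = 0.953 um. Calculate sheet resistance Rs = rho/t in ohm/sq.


Step 1: Convert thickness to cm: t = 0.953 um = 9.5300e-05 cm
Step 2: Rs = rho / t = 0.0828 / 9.5300e-05
Step 3: Rs = 868.8 ohm/sq

868.8


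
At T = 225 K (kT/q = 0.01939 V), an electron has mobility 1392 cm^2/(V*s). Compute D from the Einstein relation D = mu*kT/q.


Step 1: D = mu * (kT/q)
Step 2: D = 1392 * 0.01939
Step 3: D = 26.99 cm^2/s

26.99


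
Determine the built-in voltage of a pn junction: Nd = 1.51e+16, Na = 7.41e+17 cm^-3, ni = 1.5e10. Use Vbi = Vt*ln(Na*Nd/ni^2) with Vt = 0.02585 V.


Step 1: Compute Na*Nd/ni^2 = 7.41e+17 * 1.51e+16 / (1.5e10)^2 = 4.9729e+13
Step 2: ln(4.9729e+13) = 31.5376
Step 3: Vbi = 0.02585 * 31.5376 = 0.815 V

0.815


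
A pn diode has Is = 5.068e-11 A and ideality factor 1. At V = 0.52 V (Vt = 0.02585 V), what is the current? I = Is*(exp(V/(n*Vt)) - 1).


Step 1: V/(n*Vt) = 0.52/(1*0.02585) = 20.1161
Step 2: exp(20.1161) = 5.4489e+08
Step 3: I = 5.068e-11 * (5.4489e+08 - 1) = 2.76e-02 A

2.76e-02


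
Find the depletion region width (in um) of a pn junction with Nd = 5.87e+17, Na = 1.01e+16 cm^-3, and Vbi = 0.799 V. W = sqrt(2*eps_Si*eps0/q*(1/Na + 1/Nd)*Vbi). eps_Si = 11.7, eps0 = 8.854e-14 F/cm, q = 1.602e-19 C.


Step 1: 1/Na + 1/Nd = 1/1.01e+16 + 1/5.87e+17 = 1.00713e-16
Step 2: 2*eps*eps0/q = 2*11.7*8.854e-14/1.602e-19 = 1.293281e+07
Step 3: W^2 = 1.293281e+07 * 1.00713e-16 * 0.799 = 1.04070e-09
Step 4: W = sqrt(1.04070e-09) = 3.226e-05 cm = 0.3226 um

0.3226


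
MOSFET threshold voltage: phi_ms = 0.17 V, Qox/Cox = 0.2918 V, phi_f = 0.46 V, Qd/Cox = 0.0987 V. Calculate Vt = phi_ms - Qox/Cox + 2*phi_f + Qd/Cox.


Step 1: Vt = phi_ms - Qox/Cox + 2*phi_f + Qd/Cox
Step 2: Vt = 0.17 - 0.2918 + 2*0.46 + 0.0987
Step 3: Vt = 0.17 - 0.2918 + 0.92 + 0.0987
Step 4: Vt = 0.8969 V

0.8969


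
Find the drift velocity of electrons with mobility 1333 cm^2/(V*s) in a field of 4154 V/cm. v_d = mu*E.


Step 1: v_d = mu * E
Step 2: v_d = 1333 * 4154 = 5537282
Step 3: v_d = 5.54e+06 cm/s

5.54e+06


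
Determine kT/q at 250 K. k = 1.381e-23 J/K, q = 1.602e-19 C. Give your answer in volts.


Step 1: kT = 1.381e-23 * 250 = 3.4525e-21 J
Step 2: Vt = kT/q = 3.4525e-21 / 1.602e-19
Step 3: Vt = 0.02155 V

0.02155


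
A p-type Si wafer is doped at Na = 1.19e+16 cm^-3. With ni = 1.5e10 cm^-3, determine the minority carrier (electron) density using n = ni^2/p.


Step 1: Majority hole concentration p ≈ Na = 1.19e+16 cm^-3
Step 2: n = ni^2 / Na = (1.5e10)^2 / 1.19e+16
Step 3: n = 1.89e+04 cm^-3

1.89e+04


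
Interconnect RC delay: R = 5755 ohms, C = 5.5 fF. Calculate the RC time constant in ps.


Step 1: tau = R * C
Step 2: tau = 5755 * 5.5 fF = 5755 * 5.5e-15 F
Step 3: tau = 3.16525e-11 s = 31.6525 ps

31.6525


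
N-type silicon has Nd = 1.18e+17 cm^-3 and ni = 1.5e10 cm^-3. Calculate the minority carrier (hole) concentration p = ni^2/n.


Step 1: Since Nd >> ni, n ≈ Nd = 1.18e+17 cm^-3
Step 2: p = ni^2 / n = (1.5e10)^2 / 1.18e+17
Step 3: p = 2.25e20 / 1.18e+17 = 1.91e+03 cm^-3

1.91e+03


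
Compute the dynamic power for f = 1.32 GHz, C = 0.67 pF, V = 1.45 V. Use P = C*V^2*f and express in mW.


Step 1: V^2 = 1.45^2 = 2.1025 V^2
Step 2: P = C*V^2*f = 0.67e-12 F * 2.1025 * 1.32e9 Hz
Step 3: P = 1.859451e-03 W
Step 4: P = 1.859 mW

1.859


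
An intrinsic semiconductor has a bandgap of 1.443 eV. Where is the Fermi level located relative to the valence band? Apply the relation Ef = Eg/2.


Step 1: For an intrinsic semiconductor, the Fermi level sits at midgap.
Step 2: Ef = Eg / 2 = 1.443 / 2 = 0.7215 eV

0.7215


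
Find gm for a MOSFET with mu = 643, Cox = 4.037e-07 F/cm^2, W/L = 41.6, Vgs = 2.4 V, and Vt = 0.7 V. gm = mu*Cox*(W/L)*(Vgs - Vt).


Step 1: Vov = Vgs - Vt = 2.4 - 0.7 = 1.7 V
Step 2: gm = mu * Cox * (W/L) * Vov
Step 3: gm = 643 * 4.037e-07 * 41.6 * 1.7 = 1.84e-02 S

1.84e-02


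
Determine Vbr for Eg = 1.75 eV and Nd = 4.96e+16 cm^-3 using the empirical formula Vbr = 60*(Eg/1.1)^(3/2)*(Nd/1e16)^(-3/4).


Step 1: Eg/1.1 = 1.75/1.1 = 1.590909
Step 2: (Eg/1.1)^1.5 = 1.590909^1.5 = 2.006633
Step 3: (Nd/1e16)^(-0.75) = (4.96)^(-0.75) = 0.300877
Step 4: Vbr = 60 * 2.006633 * 0.300877 = 36.2 V

36.2


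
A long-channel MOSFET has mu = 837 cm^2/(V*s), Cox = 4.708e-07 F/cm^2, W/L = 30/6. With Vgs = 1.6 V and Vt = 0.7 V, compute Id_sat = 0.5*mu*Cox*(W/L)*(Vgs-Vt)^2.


Step 1: Overdrive voltage Vov = Vgs - Vt = 1.6 - 0.7 = 0.9 V
Step 2: W/L = 30/6 = 5
Step 3: Id = 0.5 * 837 * 4.708e-07 * 5 * 0.9^2
Step 4: Id = 7.98e-04 A

7.98e-04


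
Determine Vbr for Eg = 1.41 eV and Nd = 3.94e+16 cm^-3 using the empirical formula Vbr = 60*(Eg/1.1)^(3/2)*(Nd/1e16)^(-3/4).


Step 1: Eg/1.1 = 1.41/1.1 = 1.281818
Step 2: (Eg/1.1)^1.5 = 1.281818^1.5 = 1.451241
Step 3: (Nd/1e16)^(-0.75) = (3.94)^(-0.75) = 0.357584
Step 4: Vbr = 60 * 1.451241 * 0.357584 = 31.1 V

31.1


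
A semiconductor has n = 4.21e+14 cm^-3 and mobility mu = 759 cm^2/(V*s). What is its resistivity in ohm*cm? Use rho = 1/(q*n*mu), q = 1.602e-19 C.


Step 1: sigma = q * n * mu = 1.602e-19 * 4.21e+14 * 759 = 5.11901e-02 S/cm
Step 2: rho = 1 / sigma = 1 / 5.11901e-02 = 19.54 ohm*cm

19.54


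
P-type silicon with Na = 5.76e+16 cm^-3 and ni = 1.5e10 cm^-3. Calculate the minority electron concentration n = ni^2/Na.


Step 1: Majority hole concentration p ≈ Na = 5.76e+16 cm^-3
Step 2: n = ni^2 / Na = (1.5e10)^2 / 5.76e+16
Step 3: n = 3.91e+03 cm^-3

3.91e+03


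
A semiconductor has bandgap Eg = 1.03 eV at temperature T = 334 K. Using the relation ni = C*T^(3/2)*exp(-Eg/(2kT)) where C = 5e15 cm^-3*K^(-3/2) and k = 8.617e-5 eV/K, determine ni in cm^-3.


Step 1: Compute kT = 8.617e-5 * 334 = 0.02878078 eV
Step 2: Exponent = -Eg/(2kT) = -1.03/(2*0.02878078) = -17.89389
Step 3: T^(3/2) = 334^1.5 = 6104.07
Step 4: ni = 5e15 * 6104.07 * exp(-17.89389) = 5.17e+11 cm^-3

5.17e+11


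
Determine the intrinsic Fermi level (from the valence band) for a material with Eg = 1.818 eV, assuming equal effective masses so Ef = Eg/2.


Step 1: For an intrinsic semiconductor, the Fermi level sits at midgap.
Step 2: Ef = Eg / 2 = 1.818 / 2 = 0.909 eV

0.909


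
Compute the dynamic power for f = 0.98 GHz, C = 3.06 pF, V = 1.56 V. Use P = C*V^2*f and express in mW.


Step 1: V^2 = 1.56^2 = 2.4336 V^2
Step 2: P = C*V^2*f = 3.06e-12 F * 2.4336 * 0.98e9 Hz
Step 3: P = 7.29787968e-03 W
Step 4: P = 7.298 mW

7.298


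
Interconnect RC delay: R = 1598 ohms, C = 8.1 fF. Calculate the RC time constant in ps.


Step 1: tau = R * C
Step 2: tau = 1598 * 8.1 fF = 1598 * 8.1e-15 F
Step 3: tau = 1.29438e-11 s = 12.9438 ps

12.9438


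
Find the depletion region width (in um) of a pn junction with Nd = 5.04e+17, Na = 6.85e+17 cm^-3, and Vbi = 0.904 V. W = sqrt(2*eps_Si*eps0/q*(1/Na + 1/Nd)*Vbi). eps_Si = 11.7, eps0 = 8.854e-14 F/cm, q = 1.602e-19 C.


Step 1: 1/Na + 1/Nd = 1/6.85e+17 + 1/5.04e+17 = 3.44398e-18
Step 2: 2*eps*eps0/q = 2*11.7*8.854e-14/1.602e-19 = 1.293281e+07
Step 3: W^2 = 1.293281e+07 * 3.44398e-18 * 0.904 = 4.02645e-11
Step 4: W = sqrt(4.02645e-11) = 6.345e-06 cm = 0.06345 um

0.06345


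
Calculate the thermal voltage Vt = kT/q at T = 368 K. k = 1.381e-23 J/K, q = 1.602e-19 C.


Step 1: kT = 1.381e-23 * 368 = 5.08208e-21 J
Step 2: Vt = kT/q = 5.08208e-21 / 1.602e-19
Step 3: Vt = 0.03172 V

0.03172


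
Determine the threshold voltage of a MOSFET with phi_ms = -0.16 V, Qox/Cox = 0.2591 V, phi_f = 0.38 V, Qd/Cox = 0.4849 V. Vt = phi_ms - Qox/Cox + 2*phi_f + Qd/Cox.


Step 1: Vt = phi_ms - Qox/Cox + 2*phi_f + Qd/Cox
Step 2: Vt = -0.16 - 0.2591 + 2*0.38 + 0.4849
Step 3: Vt = -0.16 - 0.2591 + 0.76 + 0.4849
Step 4: Vt = 0.8258 V

0.8258


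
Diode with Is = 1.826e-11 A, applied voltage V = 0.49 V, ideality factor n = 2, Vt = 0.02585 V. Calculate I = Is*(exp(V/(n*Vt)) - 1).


Step 1: V/(n*Vt) = 0.49/(2*0.02585) = 9.4778
Step 2: exp(9.4778) = 1.3066e+04
Step 3: I = 1.826e-11 * (1.3066e+04 - 1) = 2.39e-07 A

2.39e-07


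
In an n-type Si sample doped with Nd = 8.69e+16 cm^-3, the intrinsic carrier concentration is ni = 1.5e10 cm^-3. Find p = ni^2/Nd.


Step 1: Since Nd >> ni, n ≈ Nd = 8.69e+16 cm^-3
Step 2: p = ni^2 / n = (1.5e10)^2 / 8.69e+16
Step 3: p = 2.25e20 / 8.69e+16 = 2.59e+03 cm^-3

2.59e+03


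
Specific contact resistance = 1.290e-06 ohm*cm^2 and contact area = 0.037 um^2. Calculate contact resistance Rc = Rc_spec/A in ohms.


Step 1: Convert area to cm^2: 0.037 um^2 = 3.7000e-10 cm^2
Step 2: Rc = Rc_spec / A = 1.290e-06 / 3.7000e-10
Step 3: Rc = 3.49e+03 ohms

3.49e+03


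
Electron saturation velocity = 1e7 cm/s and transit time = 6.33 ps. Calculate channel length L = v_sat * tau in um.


Step 1: tau in seconds = 6.33 ps * 1e-12 = 6.3300e-12 s
Step 2: L = v_sat * tau = 1e7 * 6.3300e-12 = 6.3300e-05 cm
Step 3: L in um = 6.3300e-05 * 1e4 = 0.633 um

0.633


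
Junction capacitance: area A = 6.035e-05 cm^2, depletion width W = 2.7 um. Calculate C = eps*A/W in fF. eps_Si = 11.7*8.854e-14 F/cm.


Step 1: eps_Si = 11.7 * 8.854e-14 = 1.035918e-12 F/cm
Step 2: W in cm = 2.7 * 1e-4 = 2.70e-04 cm
Step 3: C = 1.035918e-12 * 6.035e-05 / 2.70e-04 = 2.315469e-13 F
Step 4: C = 231.55 fF

231.55


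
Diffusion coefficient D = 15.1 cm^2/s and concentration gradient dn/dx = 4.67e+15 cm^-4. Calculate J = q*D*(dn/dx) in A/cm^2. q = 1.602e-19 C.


Step 1: J = q * D * (dn/dx)
Step 2: J = 1.602e-19 * 15.1 * 4.67e+15
Step 3: J = 1.13e-02 A/cm^2

1.13e-02


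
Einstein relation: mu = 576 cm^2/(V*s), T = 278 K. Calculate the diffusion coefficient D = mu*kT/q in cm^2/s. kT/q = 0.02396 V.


Step 1: D = mu * (kT/q)
Step 2: D = 576 * 0.02396
Step 3: D = 13.8 cm^2/s

13.8


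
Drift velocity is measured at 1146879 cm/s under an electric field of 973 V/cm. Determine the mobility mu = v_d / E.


Step 1: mu = v_d / E
Step 2: mu = 1146879 / 973
Step 3: mu = 1178.7 cm^2/(V*s)

1178.7


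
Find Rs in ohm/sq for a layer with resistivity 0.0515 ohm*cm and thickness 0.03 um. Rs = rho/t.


Step 1: Convert thickness to cm: t = 0.03 um = 3.0000e-06 cm
Step 2: Rs = rho / t = 0.0515 / 3.0000e-06
Step 3: Rs = 17166.7 ohm/sq

17166.7


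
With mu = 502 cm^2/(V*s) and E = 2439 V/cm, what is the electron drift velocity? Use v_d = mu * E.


Step 1: v_d = mu * E
Step 2: v_d = 502 * 2439 = 1224378
Step 3: v_d = 1.22e+06 cm/s

1.22e+06


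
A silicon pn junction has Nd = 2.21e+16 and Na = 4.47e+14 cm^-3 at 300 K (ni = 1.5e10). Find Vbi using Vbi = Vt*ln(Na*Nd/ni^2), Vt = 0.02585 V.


Step 1: Compute Na*Nd/ni^2 = 4.47e+14 * 2.21e+16 / (1.5e10)^2 = 4.3905e+10
Step 2: ln(4.3905e+10) = 24.5053
Step 3: Vbi = 0.02585 * 24.5053 = 0.633 V

0.633


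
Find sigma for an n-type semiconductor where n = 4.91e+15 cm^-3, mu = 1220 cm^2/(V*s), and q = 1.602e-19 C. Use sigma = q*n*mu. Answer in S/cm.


Step 1: sigma = q * n * mu
Step 2: sigma = 1.602e-19 * 4.91e+15 * 1220
Step 3: sigma = 9.596e-01 S/cm

9.596e-01


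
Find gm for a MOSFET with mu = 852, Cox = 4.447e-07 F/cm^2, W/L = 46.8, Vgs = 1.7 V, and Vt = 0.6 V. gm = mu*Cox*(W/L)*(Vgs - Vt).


Step 1: Vov = Vgs - Vt = 1.7 - 0.6 = 1.1 V
Step 2: gm = mu * Cox * (W/L) * Vov
Step 3: gm = 852 * 4.447e-07 * 46.8 * 1.1 = 1.95e-02 S

1.95e-02


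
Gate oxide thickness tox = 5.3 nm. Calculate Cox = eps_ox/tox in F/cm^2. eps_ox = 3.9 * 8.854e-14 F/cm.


Step 1: eps_ox = 3.9 * 8.854e-14 = 3.45306e-13 F/cm
Step 2: tox in cm = 5.3 nm * 1e-7 = 5.3000e-07 cm
Step 3: Cox = 3.45306e-13 / 5.3000e-07 = 6.52e-07 F/cm^2

6.52e-07


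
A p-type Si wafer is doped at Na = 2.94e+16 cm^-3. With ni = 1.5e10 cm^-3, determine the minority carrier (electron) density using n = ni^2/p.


Step 1: Majority hole concentration p ≈ Na = 2.94e+16 cm^-3
Step 2: n = ni^2 / Na = (1.5e10)^2 / 2.94e+16
Step 3: n = 7.65e+03 cm^-3

7.65e+03


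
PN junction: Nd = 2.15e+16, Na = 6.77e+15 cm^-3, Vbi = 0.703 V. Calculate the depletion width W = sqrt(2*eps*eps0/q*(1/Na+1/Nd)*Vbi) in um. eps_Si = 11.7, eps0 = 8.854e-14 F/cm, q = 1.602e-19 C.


Step 1: 1/Na + 1/Nd = 1/6.77e+15 + 1/2.15e+16 = 1.94222e-16
Step 2: 2*eps*eps0/q = 2*11.7*8.854e-14/1.602e-19 = 1.293281e+07
Step 3: W^2 = 1.293281e+07 * 1.94222e-16 * 0.703 = 1.76582e-09
Step 4: W = sqrt(1.76582e-09) = 4.202e-05 cm = 0.4202 um

0.4202


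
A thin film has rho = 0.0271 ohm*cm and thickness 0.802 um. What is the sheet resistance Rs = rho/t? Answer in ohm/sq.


Step 1: Convert thickness to cm: t = 0.802 um = 8.0200e-05 cm
Step 2: Rs = rho / t = 0.0271 / 8.0200e-05
Step 3: Rs = 337.9 ohm/sq

337.9


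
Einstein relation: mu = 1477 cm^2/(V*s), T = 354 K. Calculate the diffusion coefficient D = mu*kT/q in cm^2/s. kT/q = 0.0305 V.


Step 1: D = mu * (kT/q)
Step 2: D = 1477 * 0.0305
Step 3: D = 45.05 cm^2/s

45.05


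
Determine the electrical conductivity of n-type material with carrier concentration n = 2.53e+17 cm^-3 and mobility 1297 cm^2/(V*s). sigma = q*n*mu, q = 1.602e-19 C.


Step 1: sigma = q * n * mu
Step 2: sigma = 1.602e-19 * 2.53e+17 * 1297
Step 3: sigma = 5.257e+01 S/cm

5.257e+01


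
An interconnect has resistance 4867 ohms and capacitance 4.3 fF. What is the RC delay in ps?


Step 1: tau = R * C
Step 2: tau = 4867 * 4.3 fF = 4867 * 4.3e-15 F
Step 3: tau = 2.09281e-11 s = 20.9281 ps

20.9281


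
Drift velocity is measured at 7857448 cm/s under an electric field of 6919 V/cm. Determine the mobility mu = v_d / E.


Step 1: mu = v_d / E
Step 2: mu = 7857448 / 6919
Step 3: mu = 1135.63 cm^2/(V*s)

1135.63


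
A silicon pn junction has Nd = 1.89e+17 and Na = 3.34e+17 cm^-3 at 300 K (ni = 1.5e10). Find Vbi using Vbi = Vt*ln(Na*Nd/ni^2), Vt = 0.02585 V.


Step 1: Compute Na*Nd/ni^2 = 3.34e+17 * 1.89e+17 / (1.5e10)^2 = 2.8056e+14
Step 2: ln(2.8056e+14) = 33.2678
Step 3: Vbi = 0.02585 * 33.2678 = 0.86 V

0.86


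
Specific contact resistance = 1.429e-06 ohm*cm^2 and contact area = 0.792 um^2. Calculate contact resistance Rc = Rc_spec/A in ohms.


Step 1: Convert area to cm^2: 0.792 um^2 = 7.9200e-09 cm^2
Step 2: Rc = Rc_spec / A = 1.429e-06 / 7.9200e-09
Step 3: Rc = 1.80e+02 ohms

1.80e+02


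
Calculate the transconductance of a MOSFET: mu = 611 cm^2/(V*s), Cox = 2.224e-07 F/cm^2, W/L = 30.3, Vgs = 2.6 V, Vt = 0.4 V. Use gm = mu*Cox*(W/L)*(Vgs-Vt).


Step 1: Vov = Vgs - Vt = 2.6 - 0.4 = 2.2 V
Step 2: gm = mu * Cox * (W/L) * Vov
Step 3: gm = 611 * 2.224e-07 * 30.3 * 2.2 = 9.06e-03 S

9.06e-03


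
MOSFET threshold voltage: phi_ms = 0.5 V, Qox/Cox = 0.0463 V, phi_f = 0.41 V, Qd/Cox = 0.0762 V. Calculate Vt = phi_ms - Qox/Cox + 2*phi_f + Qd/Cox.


Step 1: Vt = phi_ms - Qox/Cox + 2*phi_f + Qd/Cox
Step 2: Vt = 0.5 - 0.0463 + 2*0.41 + 0.0762
Step 3: Vt = 0.5 - 0.0463 + 0.82 + 0.0762
Step 4: Vt = 1.3499 V

1.3499


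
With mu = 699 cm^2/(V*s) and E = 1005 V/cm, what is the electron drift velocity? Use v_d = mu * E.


Step 1: v_d = mu * E
Step 2: v_d = 699 * 1005 = 702495
Step 3: v_d = 7.02e+05 cm/s

7.02e+05


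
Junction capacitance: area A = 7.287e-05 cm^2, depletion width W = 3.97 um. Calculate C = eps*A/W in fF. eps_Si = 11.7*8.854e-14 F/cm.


Step 1: eps_Si = 11.7 * 8.854e-14 = 1.035918e-12 F/cm
Step 2: W in cm = 3.97 * 1e-4 = 3.97e-04 cm
Step 3: C = 1.035918e-12 * 7.287e-05 / 3.97e-04 = 1.901444e-13 F
Step 4: C = 190.14 fF

190.14


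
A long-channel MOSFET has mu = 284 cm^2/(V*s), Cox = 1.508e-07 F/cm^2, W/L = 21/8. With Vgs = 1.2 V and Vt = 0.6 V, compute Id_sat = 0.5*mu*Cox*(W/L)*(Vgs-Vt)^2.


Step 1: Overdrive voltage Vov = Vgs - Vt = 1.2 - 0.6 = 0.6 V
Step 2: W/L = 21/8 = 2.625
Step 3: Id = 0.5 * 284 * 1.508e-07 * 2.625 * 0.6^2
Step 4: Id = 2.02e-05 A

2.02e-05


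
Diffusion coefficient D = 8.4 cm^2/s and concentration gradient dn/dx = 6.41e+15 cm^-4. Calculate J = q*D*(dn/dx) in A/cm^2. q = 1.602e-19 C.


Step 1: J = q * D * (dn/dx)
Step 2: J = 1.602e-19 * 8.4 * 6.41e+15
Step 3: J = 8.63e-03 A/cm^2

8.63e-03


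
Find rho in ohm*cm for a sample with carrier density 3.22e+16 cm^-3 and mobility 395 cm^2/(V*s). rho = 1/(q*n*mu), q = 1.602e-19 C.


Step 1: sigma = q * n * mu = 1.602e-19 * 3.22e+16 * 395 = 2.03758e+00 S/cm
Step 2: rho = 1 / sigma = 1 / 2.03758e+00 = 0.4908 ohm*cm

0.4908


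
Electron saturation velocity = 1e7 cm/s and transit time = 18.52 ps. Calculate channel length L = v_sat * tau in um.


Step 1: tau in seconds = 18.52 ps * 1e-12 = 1.8520e-11 s
Step 2: L = v_sat * tau = 1e7 * 1.8520e-11 = 1.8520e-04 cm
Step 3: L in um = 1.8520e-04 * 1e4 = 1.852 um

1.852


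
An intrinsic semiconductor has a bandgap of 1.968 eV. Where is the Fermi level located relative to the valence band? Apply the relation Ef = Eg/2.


Step 1: For an intrinsic semiconductor, the Fermi level sits at midgap.
Step 2: Ef = Eg / 2 = 1.968 / 2 = 0.984 eV

0.984


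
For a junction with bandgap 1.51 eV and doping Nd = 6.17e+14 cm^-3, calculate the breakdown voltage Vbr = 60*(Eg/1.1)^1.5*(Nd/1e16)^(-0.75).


Step 1: Eg/1.1 = 1.51/1.1 = 1.372727
Step 2: (Eg/1.1)^1.5 = 1.372727^1.5 = 1.608334
Step 3: (Nd/1e16)^(-0.75) = (0.0617)^(-0.75) = 8.077670
Step 4: Vbr = 60 * 1.608334 * 8.077670 = 779.5 V

779.5


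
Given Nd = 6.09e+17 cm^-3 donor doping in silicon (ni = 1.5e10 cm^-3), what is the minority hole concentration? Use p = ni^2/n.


Step 1: Since Nd >> ni, n ≈ Nd = 6.09e+17 cm^-3
Step 2: p = ni^2 / n = (1.5e10)^2 / 6.09e+17
Step 3: p = 2.25e20 / 6.09e+17 = 3.69e+02 cm^-3

3.69e+02


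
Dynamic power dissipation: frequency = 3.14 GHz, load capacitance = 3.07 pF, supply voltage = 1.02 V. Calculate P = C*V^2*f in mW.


Step 1: V^2 = 1.02^2 = 1.0404 V^2
Step 2: P = C*V^2*f = 3.07e-12 F * 1.0404 * 3.14e9 Hz
Step 3: P = 1.002924792e-02 W
Step 4: P = 10.029 mW

10.029


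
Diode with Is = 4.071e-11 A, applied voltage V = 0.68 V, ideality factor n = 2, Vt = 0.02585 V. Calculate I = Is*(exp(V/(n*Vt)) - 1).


Step 1: V/(n*Vt) = 0.68/(2*0.02585) = 13.1528
Step 2: exp(13.1528) = 5.1545e+05
Step 3: I = 4.071e-11 * (5.1545e+05 - 1) = 2.10e-05 A

2.10e-05


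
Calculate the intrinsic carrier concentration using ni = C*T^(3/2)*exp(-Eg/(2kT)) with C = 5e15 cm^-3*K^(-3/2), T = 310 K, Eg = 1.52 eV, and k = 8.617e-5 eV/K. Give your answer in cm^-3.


Step 1: Compute kT = 8.617e-5 * 310 = 0.0267127 eV
Step 2: Exponent = -Eg/(2kT) = -1.52/(2*0.0267127) = -28.45089
Step 3: T^(3/2) = 310^1.5 = 5458.11
Step 4: ni = 5e15 * 5458.11 * exp(-28.45089) = 1.20e+07 cm^-3

1.20e+07


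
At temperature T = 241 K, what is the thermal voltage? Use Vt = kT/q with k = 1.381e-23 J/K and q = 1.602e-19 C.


Step 1: kT = 1.381e-23 * 241 = 3.32821e-21 J
Step 2: Vt = kT/q = 3.32821e-21 / 1.602e-19
Step 3: Vt = 0.02078 V

0.02078


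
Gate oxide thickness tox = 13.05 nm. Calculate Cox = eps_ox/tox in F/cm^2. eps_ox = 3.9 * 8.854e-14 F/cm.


Step 1: eps_ox = 3.9 * 8.854e-14 = 3.45306e-13 F/cm
Step 2: tox in cm = 13.05 nm * 1e-7 = 1.3050e-06 cm
Step 3: Cox = 3.45306e-13 / 1.3050e-06 = 2.65e-07 F/cm^2

2.65e-07


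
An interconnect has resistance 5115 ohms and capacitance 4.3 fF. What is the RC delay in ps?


Step 1: tau = R * C
Step 2: tau = 5115 * 4.3 fF = 5115 * 4.3e-15 F
Step 3: tau = 2.19945e-11 s = 21.9945 ps

21.9945


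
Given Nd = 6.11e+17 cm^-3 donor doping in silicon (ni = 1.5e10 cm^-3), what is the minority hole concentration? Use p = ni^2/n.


Step 1: Since Nd >> ni, n ≈ Nd = 6.11e+17 cm^-3
Step 2: p = ni^2 / n = (1.5e10)^2 / 6.11e+17
Step 3: p = 2.25e20 / 6.11e+17 = 3.68e+02 cm^-3

3.68e+02


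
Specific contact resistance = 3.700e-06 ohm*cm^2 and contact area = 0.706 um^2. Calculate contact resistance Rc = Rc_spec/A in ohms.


Step 1: Convert area to cm^2: 0.706 um^2 = 7.0600e-09 cm^2
Step 2: Rc = Rc_spec / A = 3.700e-06 / 7.0600e-09
Step 3: Rc = 5.24e+02 ohms

5.24e+02


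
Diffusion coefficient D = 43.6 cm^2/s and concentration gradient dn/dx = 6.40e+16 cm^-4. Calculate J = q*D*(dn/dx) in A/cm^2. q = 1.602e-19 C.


Step 1: J = q * D * (dn/dx)
Step 2: J = 1.602e-19 * 43.6 * 6.40e+16
Step 3: J = 4.47e-01 A/cm^2

4.47e-01


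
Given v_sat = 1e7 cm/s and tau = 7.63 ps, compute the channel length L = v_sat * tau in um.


Step 1: tau in seconds = 7.63 ps * 1e-12 = 7.6300e-12 s
Step 2: L = v_sat * tau = 1e7 * 7.6300e-12 = 7.6300e-05 cm
Step 3: L in um = 7.6300e-05 * 1e4 = 0.763 um

0.763


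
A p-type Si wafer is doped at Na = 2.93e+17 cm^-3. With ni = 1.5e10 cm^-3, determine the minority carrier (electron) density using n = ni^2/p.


Step 1: Majority hole concentration p ≈ Na = 2.93e+17 cm^-3
Step 2: n = ni^2 / Na = (1.5e10)^2 / 2.93e+17
Step 3: n = 7.68e+02 cm^-3

7.68e+02


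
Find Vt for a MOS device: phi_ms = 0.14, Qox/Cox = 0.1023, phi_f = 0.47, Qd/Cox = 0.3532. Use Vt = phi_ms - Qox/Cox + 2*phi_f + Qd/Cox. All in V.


Step 1: Vt = phi_ms - Qox/Cox + 2*phi_f + Qd/Cox
Step 2: Vt = 0.14 - 0.1023 + 2*0.47 + 0.3532
Step 3: Vt = 0.14 - 0.1023 + 0.94 + 0.3532
Step 4: Vt = 1.3309 V

1.3309


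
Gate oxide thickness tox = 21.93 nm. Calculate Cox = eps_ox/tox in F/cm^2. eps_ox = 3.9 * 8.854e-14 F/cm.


Step 1: eps_ox = 3.9 * 8.854e-14 = 3.45306e-13 F/cm
Step 2: tox in cm = 21.93 nm * 1e-7 = 2.1930e-06 cm
Step 3: Cox = 3.45306e-13 / 2.1930e-06 = 1.57e-07 F/cm^2

1.57e-07


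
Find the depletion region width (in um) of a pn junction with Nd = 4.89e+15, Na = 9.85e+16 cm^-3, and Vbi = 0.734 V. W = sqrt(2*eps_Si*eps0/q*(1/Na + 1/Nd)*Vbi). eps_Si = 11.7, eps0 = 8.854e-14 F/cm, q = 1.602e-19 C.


Step 1: 1/Na + 1/Nd = 1/9.85e+16 + 1/4.89e+15 = 2.14651e-16
Step 2: 2*eps*eps0/q = 2*11.7*8.854e-14/1.602e-19 = 1.293281e+07
Step 3: W^2 = 1.293281e+07 * 2.14651e-16 * 0.734 = 2.03761e-09
Step 4: W = sqrt(2.03761e-09) = 4.514e-05 cm = 0.4514 um

0.4514


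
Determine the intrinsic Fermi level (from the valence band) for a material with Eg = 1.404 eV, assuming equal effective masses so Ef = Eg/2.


Step 1: For an intrinsic semiconductor, the Fermi level sits at midgap.
Step 2: Ef = Eg / 2 = 1.404 / 2 = 0.702 eV

0.702


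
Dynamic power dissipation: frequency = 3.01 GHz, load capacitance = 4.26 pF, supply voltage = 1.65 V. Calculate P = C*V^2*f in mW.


Step 1: V^2 = 1.65^2 = 2.7225 V^2
Step 2: P = C*V^2*f = 4.26e-12 F * 2.7225 * 3.01e9 Hz
Step 3: P = 3.49095285e-02 W
Step 4: P = 34.91 mW

34.91


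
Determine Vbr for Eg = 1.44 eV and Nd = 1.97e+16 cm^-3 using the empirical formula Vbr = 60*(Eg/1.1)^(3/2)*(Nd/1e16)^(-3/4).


Step 1: Eg/1.1 = 1.44/1.1 = 1.309091
Step 2: (Eg/1.1)^1.5 = 1.309091^1.5 = 1.497803
Step 3: (Nd/1e16)^(-0.75) = (1.97)^(-0.75) = 0.601382
Step 4: Vbr = 60 * 1.497803 * 0.601382 = 54.0 V

54.0


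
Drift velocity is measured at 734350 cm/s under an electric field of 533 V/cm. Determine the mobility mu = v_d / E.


Step 1: mu = v_d / E
Step 2: mu = 734350 / 533
Step 3: mu = 1377.77 cm^2/(V*s)

1377.77


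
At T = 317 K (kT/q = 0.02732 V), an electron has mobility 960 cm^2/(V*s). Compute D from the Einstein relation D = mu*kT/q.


Step 1: D = mu * (kT/q)
Step 2: D = 960 * 0.02732
Step 3: D = 26.23 cm^2/s

26.23


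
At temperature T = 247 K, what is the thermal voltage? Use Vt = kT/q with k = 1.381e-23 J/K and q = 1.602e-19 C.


Step 1: kT = 1.381e-23 * 247 = 3.41107e-21 J
Step 2: Vt = kT/q = 3.41107e-21 / 1.602e-19
Step 3: Vt = 0.02129 V

0.02129


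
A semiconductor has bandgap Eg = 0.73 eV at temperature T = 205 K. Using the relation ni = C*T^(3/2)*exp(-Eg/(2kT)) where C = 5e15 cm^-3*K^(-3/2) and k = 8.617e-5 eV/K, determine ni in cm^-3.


Step 1: Compute kT = 8.617e-5 * 205 = 0.01766485 eV
Step 2: Exponent = -Eg/(2kT) = -0.73/(2*0.01766485) = -20.66250
Step 3: T^(3/2) = 205^1.5 = 2935.15
Step 4: ni = 5e15 * 2935.15 * exp(-20.66250) = 1.56e+10 cm^-3

1.56e+10


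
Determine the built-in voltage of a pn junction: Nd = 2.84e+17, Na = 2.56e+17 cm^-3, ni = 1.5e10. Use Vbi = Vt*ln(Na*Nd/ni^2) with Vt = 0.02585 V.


Step 1: Compute Na*Nd/ni^2 = 2.56e+17 * 2.84e+17 / (1.5e10)^2 = 3.2313e+14
Step 2: ln(3.2313e+14) = 33.4091
Step 3: Vbi = 0.02585 * 33.4091 = 0.864 V

0.864


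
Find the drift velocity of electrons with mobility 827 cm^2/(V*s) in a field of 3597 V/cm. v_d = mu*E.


Step 1: v_d = mu * E
Step 2: v_d = 827 * 3597 = 2974719
Step 3: v_d = 2.97e+06 cm/s

2.97e+06


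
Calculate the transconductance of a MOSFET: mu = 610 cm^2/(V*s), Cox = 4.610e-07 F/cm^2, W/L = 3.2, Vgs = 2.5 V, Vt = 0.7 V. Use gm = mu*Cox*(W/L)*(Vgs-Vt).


Step 1: Vov = Vgs - Vt = 2.5 - 0.7 = 1.8 V
Step 2: gm = mu * Cox * (W/L) * Vov
Step 3: gm = 610 * 4.610e-07 * 3.2 * 1.8 = 1.62e-03 S

1.62e-03


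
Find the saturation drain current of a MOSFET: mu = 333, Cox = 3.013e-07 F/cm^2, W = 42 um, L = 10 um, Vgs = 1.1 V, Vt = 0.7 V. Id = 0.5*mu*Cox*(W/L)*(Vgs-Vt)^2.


Step 1: Overdrive voltage Vov = Vgs - Vt = 1.1 - 0.7 = 0.4 V
Step 2: W/L = 42/10 = 4.2
Step 3: Id = 0.5 * 333 * 3.013e-07 * 4.2 * 0.4^2
Step 4: Id = 3.37e-05 A

3.37e-05


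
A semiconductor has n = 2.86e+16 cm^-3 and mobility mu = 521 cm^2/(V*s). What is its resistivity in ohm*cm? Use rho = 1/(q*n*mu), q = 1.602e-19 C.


Step 1: sigma = q * n * mu = 1.602e-19 * 2.86e+16 * 521 = 2.38708e+00 S/cm
Step 2: rho = 1 / sigma = 1 / 2.38708e+00 = 0.4189 ohm*cm

0.4189


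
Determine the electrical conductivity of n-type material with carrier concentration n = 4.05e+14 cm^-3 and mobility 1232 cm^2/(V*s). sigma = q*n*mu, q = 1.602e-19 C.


Step 1: sigma = q * n * mu
Step 2: sigma = 1.602e-19 * 4.05e+14 * 1232
Step 3: sigma = 7.993e-02 S/cm

7.993e-02


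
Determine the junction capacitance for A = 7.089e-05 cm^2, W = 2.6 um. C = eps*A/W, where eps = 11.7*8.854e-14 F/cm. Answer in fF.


Step 1: eps_Si = 11.7 * 8.854e-14 = 1.035918e-12 F/cm
Step 2: W in cm = 2.6 * 1e-4 = 2.60e-04 cm
Step 3: C = 1.035918e-12 * 7.089e-05 / 2.60e-04 = 2.824470e-13 F
Step 4: C = 282.45 fF

282.45


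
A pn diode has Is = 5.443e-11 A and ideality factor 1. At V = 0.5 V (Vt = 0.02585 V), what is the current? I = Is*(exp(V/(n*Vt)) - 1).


Step 1: V/(n*Vt) = 0.5/(1*0.02585) = 19.3424
Step 2: exp(19.3424) = 2.5136e+08
Step 3: I = 5.443e-11 * (2.5136e+08 - 1) = 1.37e-02 A

1.37e-02


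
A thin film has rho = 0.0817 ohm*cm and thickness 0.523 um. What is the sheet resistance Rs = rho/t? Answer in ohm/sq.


Step 1: Convert thickness to cm: t = 0.523 um = 5.2300e-05 cm
Step 2: Rs = rho / t = 0.0817 / 5.2300e-05
Step 3: Rs = 1562.1 ohm/sq

1562.1


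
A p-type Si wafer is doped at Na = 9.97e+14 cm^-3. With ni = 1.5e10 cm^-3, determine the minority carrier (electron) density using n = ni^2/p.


Step 1: Majority hole concentration p ≈ Na = 9.97e+14 cm^-3
Step 2: n = ni^2 / Na = (1.5e10)^2 / 9.97e+14
Step 3: n = 2.26e+05 cm^-3

2.26e+05


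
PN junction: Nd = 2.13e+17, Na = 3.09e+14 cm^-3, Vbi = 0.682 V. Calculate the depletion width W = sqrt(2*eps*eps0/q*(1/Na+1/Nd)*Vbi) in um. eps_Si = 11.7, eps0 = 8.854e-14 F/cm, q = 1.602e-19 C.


Step 1: 1/Na + 1/Nd = 1/3.09e+14 + 1/2.13e+17 = 3.24094e-15
Step 2: 2*eps*eps0/q = 2*11.7*8.854e-14/1.602e-19 = 1.293281e+07
Step 3: W^2 = 1.293281e+07 * 3.24094e-15 * 0.682 = 2.85857e-08
Step 4: W = sqrt(2.85857e-08) = 1.691e-04 cm = 1.691 um

1.691


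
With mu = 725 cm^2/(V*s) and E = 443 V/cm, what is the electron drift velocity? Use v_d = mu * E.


Step 1: v_d = mu * E
Step 2: v_d = 725 * 443 = 321175
Step 3: v_d = 3.21e+05 cm/s

3.21e+05


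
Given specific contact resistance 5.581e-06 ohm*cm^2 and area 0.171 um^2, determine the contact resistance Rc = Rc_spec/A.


Step 1: Convert area to cm^2: 0.171 um^2 = 1.7100e-09 cm^2
Step 2: Rc = Rc_spec / A = 5.581e-06 / 1.7100e-09
Step 3: Rc = 3.26e+03 ohms

3.26e+03


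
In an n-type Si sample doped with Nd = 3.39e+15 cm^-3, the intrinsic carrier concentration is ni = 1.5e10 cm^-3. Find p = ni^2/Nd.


Step 1: Since Nd >> ni, n ≈ Nd = 3.39e+15 cm^-3
Step 2: p = ni^2 / n = (1.5e10)^2 / 3.39e+15
Step 3: p = 2.25e20 / 3.39e+15 = 6.64e+04 cm^-3

6.64e+04


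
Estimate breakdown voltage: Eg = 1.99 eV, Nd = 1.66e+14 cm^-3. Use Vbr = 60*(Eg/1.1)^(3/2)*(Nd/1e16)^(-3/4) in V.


Step 1: Eg/1.1 = 1.99/1.1 = 1.809091
Step 2: (Eg/1.1)^1.5 = 1.809091^1.5 = 2.433272
Step 3: (Nd/1e16)^(-0.75) = (0.0166)^(-0.75) = 21.623149
Step 4: Vbr = 60 * 2.433272 * 21.623149 = 3156.9 V

3156.9


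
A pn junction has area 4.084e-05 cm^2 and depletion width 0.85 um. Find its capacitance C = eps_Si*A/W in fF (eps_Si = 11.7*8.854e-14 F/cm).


Step 1: eps_Si = 11.7 * 8.854e-14 = 1.035918e-12 F/cm
Step 2: W in cm = 0.85 * 1e-4 = 8.50e-05 cm
Step 3: C = 1.035918e-12 * 4.084e-05 / 8.50e-05 = 4.977281e-13 F
Step 4: C = 497.73 fF

497.73


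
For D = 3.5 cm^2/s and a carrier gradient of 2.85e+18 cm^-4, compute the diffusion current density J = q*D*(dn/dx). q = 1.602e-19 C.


Step 1: J = q * D * (dn/dx)
Step 2: J = 1.602e-19 * 3.5 * 2.85e+18
Step 3: J = 1.60e+00 A/cm^2

1.60e+00


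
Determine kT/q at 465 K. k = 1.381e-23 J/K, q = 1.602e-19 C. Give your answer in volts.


Step 1: kT = 1.381e-23 * 465 = 6.42165e-21 J
Step 2: Vt = kT/q = 6.42165e-21 / 1.602e-19
Step 3: Vt = 0.04009 V

0.04009


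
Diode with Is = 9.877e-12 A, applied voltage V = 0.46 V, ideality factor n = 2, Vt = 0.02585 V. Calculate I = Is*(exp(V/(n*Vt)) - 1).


Step 1: V/(n*Vt) = 0.46/(2*0.02585) = 8.8975
Step 2: exp(8.8975) = 7.3137e+03
Step 3: I = 9.877e-12 * (7.3137e+03 - 1) = 7.22e-08 A

7.22e-08


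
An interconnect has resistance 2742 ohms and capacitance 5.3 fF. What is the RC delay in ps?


Step 1: tau = R * C
Step 2: tau = 2742 * 5.3 fF = 2742 * 5.3e-15 F
Step 3: tau = 1.45326e-11 s = 14.5326 ps

14.5326


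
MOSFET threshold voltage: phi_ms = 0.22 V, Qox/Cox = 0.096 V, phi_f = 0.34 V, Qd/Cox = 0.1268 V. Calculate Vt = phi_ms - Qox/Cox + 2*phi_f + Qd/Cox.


Step 1: Vt = phi_ms - Qox/Cox + 2*phi_f + Qd/Cox
Step 2: Vt = 0.22 - 0.096 + 2*0.34 + 0.1268
Step 3: Vt = 0.22 - 0.096 + 0.68 + 0.1268
Step 4: Vt = 0.9308 V

0.9308


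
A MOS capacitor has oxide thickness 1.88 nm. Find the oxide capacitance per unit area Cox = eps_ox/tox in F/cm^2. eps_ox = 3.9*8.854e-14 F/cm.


Step 1: eps_ox = 3.9 * 8.854e-14 = 3.45306e-13 F/cm
Step 2: tox in cm = 1.88 nm * 1e-7 = 1.8800e-07 cm
Step 3: Cox = 3.45306e-13 / 1.8800e-07 = 1.84e-06 F/cm^2

1.84e-06


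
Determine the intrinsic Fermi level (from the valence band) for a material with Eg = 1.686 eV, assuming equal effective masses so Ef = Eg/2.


Step 1: For an intrinsic semiconductor, the Fermi level sits at midgap.
Step 2: Ef = Eg / 2 = 1.686 / 2 = 0.843 eV

0.843


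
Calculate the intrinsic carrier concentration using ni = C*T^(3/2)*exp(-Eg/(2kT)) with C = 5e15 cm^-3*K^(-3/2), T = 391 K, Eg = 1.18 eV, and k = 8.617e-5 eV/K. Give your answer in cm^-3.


Step 1: Compute kT = 8.617e-5 * 391 = 0.03369247 eV
Step 2: Exponent = -Eg/(2kT) = -1.18/(2*0.03369247) = -17.51133
Step 3: T^(3/2) = 391^1.5 = 7731.52
Step 4: ni = 5e15 * 7731.52 * exp(-17.51133) = 9.60e+11 cm^-3

9.60e+11


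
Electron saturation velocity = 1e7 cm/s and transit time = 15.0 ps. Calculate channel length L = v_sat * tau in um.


Step 1: tau in seconds = 15.0 ps * 1e-12 = 1.5000e-11 s
Step 2: L = v_sat * tau = 1e7 * 1.5000e-11 = 1.5000e-04 cm
Step 3: L in um = 1.5000e-04 * 1e4 = 1.5 um

1.5


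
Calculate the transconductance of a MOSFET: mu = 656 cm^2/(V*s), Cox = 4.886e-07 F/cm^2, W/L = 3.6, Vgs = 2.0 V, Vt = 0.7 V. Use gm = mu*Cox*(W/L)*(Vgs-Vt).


Step 1: Vov = Vgs - Vt = 2.0 - 0.7 = 1.3 V
Step 2: gm = mu * Cox * (W/L) * Vov
Step 3: gm = 656 * 4.886e-07 * 3.6 * 1.3 = 1.50e-03 S

1.50e-03


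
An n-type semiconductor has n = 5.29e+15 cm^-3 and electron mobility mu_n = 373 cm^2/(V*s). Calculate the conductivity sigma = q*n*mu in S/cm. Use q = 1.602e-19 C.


Step 1: sigma = q * n * mu
Step 2: sigma = 1.602e-19 * 5.29e+15 * 373
Step 3: sigma = 3.161e-01 S/cm

3.161e-01


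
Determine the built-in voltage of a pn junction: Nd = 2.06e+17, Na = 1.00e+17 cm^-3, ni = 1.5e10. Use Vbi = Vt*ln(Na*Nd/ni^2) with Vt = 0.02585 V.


Step 1: Compute Na*Nd/ni^2 = 1.00e+17 * 2.06e+17 / (1.5e10)^2 = 9.1556e+13
Step 2: ln(9.1556e+13) = 32.1480
Step 3: Vbi = 0.02585 * 32.1480 = 0.831 V

0.831


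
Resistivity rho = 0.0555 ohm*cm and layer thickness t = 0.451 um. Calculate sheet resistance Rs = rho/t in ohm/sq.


Step 1: Convert thickness to cm: t = 0.451 um = 4.5100e-05 cm
Step 2: Rs = rho / t = 0.0555 / 4.5100e-05
Step 3: Rs = 1230.6 ohm/sq

1230.6


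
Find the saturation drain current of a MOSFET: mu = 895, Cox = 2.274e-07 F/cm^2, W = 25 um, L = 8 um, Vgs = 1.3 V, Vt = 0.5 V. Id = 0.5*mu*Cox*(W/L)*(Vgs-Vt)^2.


Step 1: Overdrive voltage Vov = Vgs - Vt = 1.3 - 0.5 = 0.8 V
Step 2: W/L = 25/8 = 3.125
Step 3: Id = 0.5 * 895 * 2.274e-07 * 3.125 * 0.8^2
Step 4: Id = 2.04e-04 A

2.04e-04


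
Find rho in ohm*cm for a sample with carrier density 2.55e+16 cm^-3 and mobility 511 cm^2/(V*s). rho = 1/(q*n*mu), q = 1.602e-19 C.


Step 1: sigma = q * n * mu = 1.602e-19 * 2.55e+16 * 511 = 2.08749e+00 S/cm
Step 2: rho = 1 / sigma = 1 / 2.08749e+00 = 0.479 ohm*cm

0.479


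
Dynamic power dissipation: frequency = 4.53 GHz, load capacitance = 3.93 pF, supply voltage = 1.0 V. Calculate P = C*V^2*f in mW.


Step 1: V^2 = 1.0^2 = 1.0 V^2
Step 2: P = C*V^2*f = 3.93e-12 F * 1.0 * 4.53e9 Hz
Step 3: P = 1.78029e-02 W
Step 4: P = 17.803 mW

17.803


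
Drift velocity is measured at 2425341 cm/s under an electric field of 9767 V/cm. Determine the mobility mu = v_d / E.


Step 1: mu = v_d / E
Step 2: mu = 2425341 / 9767
Step 3: mu = 248.32 cm^2/(V*s)

248.32


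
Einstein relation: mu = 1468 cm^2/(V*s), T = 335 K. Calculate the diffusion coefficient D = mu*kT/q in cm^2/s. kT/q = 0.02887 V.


Step 1: D = mu * (kT/q)
Step 2: D = 1468 * 0.02887
Step 3: D = 42.38 cm^2/s

42.38


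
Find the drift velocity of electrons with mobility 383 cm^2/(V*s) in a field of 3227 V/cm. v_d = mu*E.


Step 1: v_d = mu * E
Step 2: v_d = 383 * 3227 = 1235941
Step 3: v_d = 1.24e+06 cm/s

1.24e+06


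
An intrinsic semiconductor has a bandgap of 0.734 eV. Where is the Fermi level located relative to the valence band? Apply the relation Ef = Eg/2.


Step 1: For an intrinsic semiconductor, the Fermi level sits at midgap.
Step 2: Ef = Eg / 2 = 0.734 / 2 = 0.367 eV

0.367


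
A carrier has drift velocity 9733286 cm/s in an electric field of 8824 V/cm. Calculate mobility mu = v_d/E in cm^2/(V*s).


Step 1: mu = v_d / E
Step 2: mu = 9733286 / 8824
Step 3: mu = 1103.05 cm^2/(V*s)

1103.05


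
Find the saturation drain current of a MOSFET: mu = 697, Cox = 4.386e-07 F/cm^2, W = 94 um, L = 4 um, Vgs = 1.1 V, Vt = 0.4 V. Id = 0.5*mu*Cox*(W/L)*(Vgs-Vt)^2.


Step 1: Overdrive voltage Vov = Vgs - Vt = 1.1 - 0.4 = 0.7 V
Step 2: W/L = 94/4 = 23.5
Step 3: Id = 0.5 * 697 * 4.386e-07 * 23.5 * 0.7^2
Step 4: Id = 1.76e-03 A

1.76e-03


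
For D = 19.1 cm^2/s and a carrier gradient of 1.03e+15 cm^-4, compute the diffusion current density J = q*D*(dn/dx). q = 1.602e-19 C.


Step 1: J = q * D * (dn/dx)
Step 2: J = 1.602e-19 * 19.1 * 1.03e+15
Step 3: J = 3.15e-03 A/cm^2

3.15e-03


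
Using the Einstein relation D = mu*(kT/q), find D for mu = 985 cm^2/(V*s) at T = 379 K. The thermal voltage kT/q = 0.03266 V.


Step 1: D = mu * (kT/q)
Step 2: D = 985 * 0.03266
Step 3: D = 32.17 cm^2/s

32.17


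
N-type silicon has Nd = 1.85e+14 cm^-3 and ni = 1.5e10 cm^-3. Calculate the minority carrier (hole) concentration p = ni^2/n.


Step 1: Since Nd >> ni, n ≈ Nd = 1.85e+14 cm^-3
Step 2: p = ni^2 / n = (1.5e10)^2 / 1.85e+14
Step 3: p = 2.25e20 / 1.85e+14 = 1.22e+06 cm^-3

1.22e+06


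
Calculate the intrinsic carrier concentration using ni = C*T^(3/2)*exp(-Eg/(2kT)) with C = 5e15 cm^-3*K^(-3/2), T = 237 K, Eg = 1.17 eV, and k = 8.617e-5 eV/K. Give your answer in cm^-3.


Step 1: Compute kT = 8.617e-5 * 237 = 0.02042229 eV
Step 2: Exponent = -Eg/(2kT) = -1.17/(2*0.02042229) = -28.64517
Step 3: T^(3/2) = 237^1.5 = 3648.57
Step 4: ni = 5e15 * 3648.57 * exp(-28.64517) = 6.62e+06 cm^-3

6.62e+06


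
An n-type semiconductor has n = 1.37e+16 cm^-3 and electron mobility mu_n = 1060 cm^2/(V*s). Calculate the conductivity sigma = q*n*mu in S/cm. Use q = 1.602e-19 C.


Step 1: sigma = q * n * mu
Step 2: sigma = 1.602e-19 * 1.37e+16 * 1060
Step 3: sigma = 2.326e+00 S/cm

2.326e+00


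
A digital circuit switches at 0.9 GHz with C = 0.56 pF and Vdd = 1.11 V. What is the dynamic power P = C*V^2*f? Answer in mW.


Step 1: V^2 = 1.11^2 = 1.2321 V^2
Step 2: P = C*V^2*f = 0.56e-12 F * 1.2321 * 0.9e9 Hz
Step 3: P = 6.209784e-04 W
Step 4: P = 0.621 mW

0.621


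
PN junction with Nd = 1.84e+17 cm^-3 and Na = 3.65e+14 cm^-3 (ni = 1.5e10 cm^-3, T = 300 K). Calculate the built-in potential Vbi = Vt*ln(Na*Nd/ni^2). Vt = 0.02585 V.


Step 1: Compute Na*Nd/ni^2 = 3.65e+14 * 1.84e+17 / (1.5e10)^2 = 2.9849e+11
Step 2: ln(2.9849e+11) = 26.4220
Step 3: Vbi = 0.02585 * 26.4220 = 0.683 V

0.683


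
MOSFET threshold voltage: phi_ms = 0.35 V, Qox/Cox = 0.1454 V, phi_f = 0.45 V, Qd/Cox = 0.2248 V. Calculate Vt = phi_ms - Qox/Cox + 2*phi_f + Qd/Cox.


Step 1: Vt = phi_ms - Qox/Cox + 2*phi_f + Qd/Cox
Step 2: Vt = 0.35 - 0.1454 + 2*0.45 + 0.2248
Step 3: Vt = 0.35 - 0.1454 + 0.9 + 0.2248
Step 4: Vt = 1.3294 V

1.3294


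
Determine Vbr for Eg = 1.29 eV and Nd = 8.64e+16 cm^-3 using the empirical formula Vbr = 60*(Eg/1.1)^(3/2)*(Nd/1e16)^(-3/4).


Step 1: Eg/1.1 = 1.29/1.1 = 1.172727
Step 2: (Eg/1.1)^1.5 = 1.172727^1.5 = 1.269976
Step 3: (Nd/1e16)^(-0.75) = (8.64)^(-0.75) = 0.198433
Step 4: Vbr = 60 * 1.269976 * 0.198433 = 15.1 V

15.1


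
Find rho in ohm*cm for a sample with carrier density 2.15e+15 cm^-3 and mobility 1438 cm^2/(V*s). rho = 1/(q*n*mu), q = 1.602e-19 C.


Step 1: sigma = q * n * mu = 1.602e-19 * 2.15e+15 * 1438 = 4.95290e-01 S/cm
Step 2: rho = 1 / sigma = 1 / 4.95290e-01 = 2.019 ohm*cm

2.019


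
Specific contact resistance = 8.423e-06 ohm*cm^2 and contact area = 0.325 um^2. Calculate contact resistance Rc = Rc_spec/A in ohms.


Step 1: Convert area to cm^2: 0.325 um^2 = 3.2500e-09 cm^2
Step 2: Rc = Rc_spec / A = 8.423e-06 / 3.2500e-09
Step 3: Rc = 2.59e+03 ohms

2.59e+03


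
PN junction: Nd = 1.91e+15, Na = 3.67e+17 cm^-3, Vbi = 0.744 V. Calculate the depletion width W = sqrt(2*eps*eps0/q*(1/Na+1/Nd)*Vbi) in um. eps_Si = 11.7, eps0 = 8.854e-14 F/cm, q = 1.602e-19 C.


Step 1: 1/Na + 1/Nd = 1/3.67e+17 + 1/1.91e+15 = 5.26285e-16
Step 2: 2*eps*eps0/q = 2*11.7*8.854e-14/1.602e-19 = 1.293281e+07
Step 3: W^2 = 1.293281e+07 * 5.26285e-16 * 0.744 = 5.06392e-09
Step 4: W = sqrt(5.06392e-09) = 7.116e-05 cm = 0.7116 um

0.7116


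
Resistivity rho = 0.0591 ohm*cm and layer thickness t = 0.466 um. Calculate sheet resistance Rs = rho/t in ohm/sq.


Step 1: Convert thickness to cm: t = 0.466 um = 4.6600e-05 cm
Step 2: Rs = rho / t = 0.0591 / 4.6600e-05
Step 3: Rs = 1268.2 ohm/sq

1268.2


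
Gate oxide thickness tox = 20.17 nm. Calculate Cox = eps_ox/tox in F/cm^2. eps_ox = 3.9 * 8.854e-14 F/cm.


Step 1: eps_ox = 3.9 * 8.854e-14 = 3.45306e-13 F/cm
Step 2: tox in cm = 20.17 nm * 1e-7 = 2.0170e-06 cm
Step 3: Cox = 3.45306e-13 / 2.0170e-06 = 1.71e-07 F/cm^2

1.71e-07


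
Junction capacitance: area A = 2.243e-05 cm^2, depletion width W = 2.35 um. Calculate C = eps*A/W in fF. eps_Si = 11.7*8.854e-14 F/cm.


Step 1: eps_Si = 11.7 * 8.854e-14 = 1.035918e-12 F/cm
Step 2: W in cm = 2.35 * 1e-4 = 2.35e-04 cm
Step 3: C = 1.035918e-12 * 2.243e-05 / 2.35e-04 = 9.887507e-14 F
Step 4: C = 98.88 fF

98.88


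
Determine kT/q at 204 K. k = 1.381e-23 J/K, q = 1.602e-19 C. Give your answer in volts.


Step 1: kT = 1.381e-23 * 204 = 2.81724e-21 J
Step 2: Vt = kT/q = 2.81724e-21 / 1.602e-19
Step 3: Vt = 0.01759 V

0.01759


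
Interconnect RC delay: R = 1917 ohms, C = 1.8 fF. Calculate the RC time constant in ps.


Step 1: tau = R * C
Step 2: tau = 1917 * 1.8 fF = 1917 * 1.8e-15 F
Step 3: tau = 3.4506e-12 s = 3.4506 ps

3.4506
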